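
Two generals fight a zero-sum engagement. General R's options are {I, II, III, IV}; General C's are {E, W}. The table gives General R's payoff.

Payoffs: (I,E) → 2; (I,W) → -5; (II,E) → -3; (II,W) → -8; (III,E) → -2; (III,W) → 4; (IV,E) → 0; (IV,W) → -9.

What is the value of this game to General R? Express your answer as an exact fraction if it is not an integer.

Row minima: I → -5, II → -8, III → -2, IV → -9; maximin = -2.
Column maxima: E → 2, W → 4; minimax = 2.
-2 ≠ 2, so there is no saddle point; optimal play is mixed.
II is strictly dominated by I, so General R never plays it.
IV is strictly dominated by I, so General R never plays it.
On the remaining 2×2 (I, III vs E, W):
Let General R play I with probability p. Expected payoff against E: 2p + (-2)(1−p) = 4p − 2; against W: (-5)p + 4(1−p) = −9p + 4.
Setting these equal: 4p − 2 = −9p + 4 ⇒ 13p = 6 ⇒ p = 6/13, and the value is (4)·(6/13) − 2 = -2/13.
For General C: with q = P(E), equating I's and III's payoffs gives 7q − 5 = −6q + 4 ⇒ q = 9/13.

-2/13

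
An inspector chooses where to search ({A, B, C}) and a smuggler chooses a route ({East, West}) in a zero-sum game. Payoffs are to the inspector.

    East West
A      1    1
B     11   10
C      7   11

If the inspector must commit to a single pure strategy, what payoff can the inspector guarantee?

Row minima: A → 1, B → 10, C → 7.
The best of these is 10.

10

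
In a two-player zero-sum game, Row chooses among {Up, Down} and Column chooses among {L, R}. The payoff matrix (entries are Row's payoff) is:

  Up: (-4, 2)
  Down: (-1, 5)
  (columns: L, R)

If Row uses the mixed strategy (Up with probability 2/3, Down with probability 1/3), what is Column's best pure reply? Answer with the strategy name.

If Column plays L, Row's expected payoff is (2/3)·(-4) + (1/3)·(-1) = -3.
If Column plays R, Row's expected payoff is (2/3)·2 + (1/3)·5 = 3.
Column minimizes Row's payoff; the smallest is -3, so the best response is L.

L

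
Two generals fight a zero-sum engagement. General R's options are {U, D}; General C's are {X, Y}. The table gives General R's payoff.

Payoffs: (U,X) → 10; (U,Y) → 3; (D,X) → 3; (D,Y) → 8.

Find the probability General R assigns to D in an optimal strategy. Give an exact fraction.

7/12

Row minima: U → 3, D → 3; maximin = 3.
Column maxima: X → 10, Y → 8; minimax = 8.
3 ≠ 8, so there is no saddle point; optimal play is mixed.
Let General R play U with probability p. Expected payoff against X: 10p + 3(1−p) = 7p + 3; against Y: 3p + 8(1−p) = −5p + 8.
Setting these equal: 7p + 3 = −5p + 8 ⇒ 12p = 5 ⇒ p = 5/12, and the value is (7)·(5/12) + 3 = 71/12.
For General C: with q = P(X), equating U's and D's payoffs gives 7q + 3 = −5q + 8 ⇒ q = 5/12.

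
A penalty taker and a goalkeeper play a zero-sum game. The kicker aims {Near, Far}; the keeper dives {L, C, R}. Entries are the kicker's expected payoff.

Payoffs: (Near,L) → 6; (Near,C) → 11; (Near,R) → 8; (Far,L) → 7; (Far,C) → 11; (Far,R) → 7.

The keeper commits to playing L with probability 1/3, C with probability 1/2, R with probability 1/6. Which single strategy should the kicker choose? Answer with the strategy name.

Far

Expected payoff of Near: (1/3)·6 + (1/2)·11 + (1/6)·8 = 53/6.
Expected payoff of Far: (1/3)·7 + (1/2)·11 + (1/6)·7 = 9.
The largest is 9, so the kicker's best response is Far.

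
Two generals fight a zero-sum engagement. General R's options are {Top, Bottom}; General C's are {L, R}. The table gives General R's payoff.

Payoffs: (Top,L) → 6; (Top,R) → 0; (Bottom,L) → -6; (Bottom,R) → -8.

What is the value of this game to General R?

0

Row minima: Top → 0, Bottom → -8; maximin = 0.
Column maxima: L → 6, R → 0; minimax = 0.
Since maximin = minimax = 0, there is a saddle point and the value is 0.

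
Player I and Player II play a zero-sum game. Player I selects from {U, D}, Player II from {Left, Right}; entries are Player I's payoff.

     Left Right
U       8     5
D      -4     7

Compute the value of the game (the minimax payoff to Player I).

38/7

Row minima: U → 5, D → -4; maximin = 5.
Column maxima: Left → 8, Right → 7; minimax = 7.
5 ≠ 7, so there is no saddle point; optimal play is mixed.
Let Player I play U with probability p. Expected payoff against Left: 8p + (-4)(1−p) = 12p − 4; against Right: 5p + 7(1−p) = −2p + 7.
Setting these equal: 12p − 4 = −2p + 7 ⇒ 14p = 11 ⇒ p = 11/14, and the value is (12)·(11/14) − 4 = 38/7.
For Player II: with q = P(Left), equating U's and D's payoffs gives 3q + 5 = −11q + 7 ⇒ q = 1/7.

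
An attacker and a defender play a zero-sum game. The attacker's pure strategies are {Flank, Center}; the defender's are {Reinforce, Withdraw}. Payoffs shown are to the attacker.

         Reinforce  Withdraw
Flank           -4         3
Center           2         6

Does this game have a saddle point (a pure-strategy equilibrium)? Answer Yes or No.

Row minima: Flank → -4, Center → 2; maximin = 2.
Column maxima: Reinforce → 2, Withdraw → 6; minimax = 2.
maximin = minimax = 2, so a saddle point exists.

Yes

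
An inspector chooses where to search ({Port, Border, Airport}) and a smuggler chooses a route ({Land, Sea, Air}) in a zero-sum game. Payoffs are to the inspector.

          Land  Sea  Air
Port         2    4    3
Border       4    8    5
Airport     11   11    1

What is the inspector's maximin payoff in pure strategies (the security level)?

4

Row minima: Port → 2, Border → 4, Airport → 1.
The best of these is 4.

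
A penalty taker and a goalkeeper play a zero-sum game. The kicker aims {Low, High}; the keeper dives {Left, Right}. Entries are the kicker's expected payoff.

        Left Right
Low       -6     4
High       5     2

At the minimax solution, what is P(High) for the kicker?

10/13

Row minima: Low → -6, High → 2; maximin = 2.
Column maxima: Left → 5, Right → 4; minimax = 4.
2 ≠ 4, so there is no saddle point; optimal play is mixed.
Let the kicker play Low with probability p. Expected payoff against Left: (-6)p + 5(1−p) = −11p + 5; against Right: 4p + 2(1−p) = 2p + 2.
Setting these equal: −11p + 5 = 2p + 2 ⇒ −13p = -3 ⇒ p = 3/13, and the value is (-11)·(3/13) + 5 = 32/13.
For the keeper: with q = P(Left), equating Low's and High's payoffs gives −10q + 4 = 3q + 2 ⇒ q = 2/13.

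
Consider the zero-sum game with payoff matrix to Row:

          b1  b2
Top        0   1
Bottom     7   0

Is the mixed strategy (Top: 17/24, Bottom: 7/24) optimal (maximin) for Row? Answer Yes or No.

No

Against b1 this mix gives (17/24)·0 + (7/24)·7 = 49/24.
Against b2 this mix gives (17/24)·1 + (7/24)·0 = 17/24.
Column will play b2, holding Row to 17/24. Shifting weight toward the row that does better against b2 would raise this floor (the equalizing mix achieves 7/8 against both b2 and b1), so the proposed strategy is not optimal.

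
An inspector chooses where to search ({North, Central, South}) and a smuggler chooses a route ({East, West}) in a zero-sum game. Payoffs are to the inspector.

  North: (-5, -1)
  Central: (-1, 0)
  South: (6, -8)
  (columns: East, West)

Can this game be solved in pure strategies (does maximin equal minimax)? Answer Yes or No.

No

Row minima: North → -5, Central → -1, South → -8; maximin = -1.
Column maxima: East → 6, West → 0; minimax = 0.
-1 ≠ 0, so no pure-strategy equilibrium exists.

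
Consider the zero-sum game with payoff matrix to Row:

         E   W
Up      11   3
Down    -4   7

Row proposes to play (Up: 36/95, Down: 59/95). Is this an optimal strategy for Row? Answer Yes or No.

No

Against E this mix gives (36/95)·11 + (59/95)·(-4) = 32/19.
Against W this mix gives (36/95)·3 + (59/95)·7 = 521/95.
Column will play E, holding Row to 32/19. Shifting weight toward the row that does better against E would raise this floor (the equalizing mix achieves 89/19 against both E and W), so the proposed strategy is not optimal.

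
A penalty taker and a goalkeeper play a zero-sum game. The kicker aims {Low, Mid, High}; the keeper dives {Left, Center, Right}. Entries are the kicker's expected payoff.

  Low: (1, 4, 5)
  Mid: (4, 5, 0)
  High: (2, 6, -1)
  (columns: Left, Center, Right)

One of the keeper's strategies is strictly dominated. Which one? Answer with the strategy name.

Left holds the kicker's payoff strictly below Center in every row: 1 < 4, 4 < 5, 2 < 6.
So Center is strictly dominated for the keeper.

Center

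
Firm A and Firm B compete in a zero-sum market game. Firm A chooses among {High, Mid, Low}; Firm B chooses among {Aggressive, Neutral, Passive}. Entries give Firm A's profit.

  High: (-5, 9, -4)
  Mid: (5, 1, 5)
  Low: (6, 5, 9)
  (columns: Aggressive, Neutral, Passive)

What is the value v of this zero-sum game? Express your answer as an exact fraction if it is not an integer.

79/15

Row minima: High → -5, Mid → 1, Low → 5; maximin = 5.
Column maxima: Aggressive → 6, Neutral → 9, Passive → 9; minimax = 6.
5 ≠ 6, so there is no saddle point; optimal play is mixed.
Mid is strictly dominated by Low, so Firm A never plays it.
With Mid eliminated, Passive is strictly dominated by Aggressive (it gives Firm A strictly more in every remaining row), so Firm B never plays it.
On the remaining 2×2 (High, Low vs Aggressive, Neutral):
Let Firm A play High with probability p. Expected payoff against Aggressive: (-5)p + 6(1−p) = −11p + 6; against Neutral: 9p + 5(1−p) = 4p + 5.
Setting these equal: −11p + 6 = 4p + 5 ⇒ −15p = -1 ⇒ p = 1/15, and the value is (-11)·(1/15) + 6 = 79/15.
For Firm B: with q = P(Aggressive), equating High's and Low's payoffs gives −14q + 9 = q + 5 ⇒ q = 4/15.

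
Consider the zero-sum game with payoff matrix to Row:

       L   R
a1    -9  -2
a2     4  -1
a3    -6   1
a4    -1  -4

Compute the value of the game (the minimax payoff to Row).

-1/6

Row minima: a1 → -9, a2 → -1, a3 → -6, a4 → -4; maximin = -1.
Column maxima: L → 4, R → 1; minimax = 1.
-1 ≠ 1, so there is no saddle point; optimal play is mixed.
a1 is strictly dominated by a2, so Row never plays it.
a4 is strictly dominated by a2, so Row never plays it.
On the remaining 2×2 (a2, a3 vs L, R):
Let Row play a2 with probability p. Expected payoff against L: 4p + (-6)(1−p) = 10p − 6; against R: (-1)p + 1(1−p) = −2p + 1.
Setting these equal: 10p − 6 = −2p + 1 ⇒ 12p = 7 ⇒ p = 7/12, and the value is (10)·(7/12) − 6 = -1/6.
For Column: with q = P(L), equating a2's and a3's payoffs gives 5q − 1 = −7q + 1 ⇒ q = 1/6.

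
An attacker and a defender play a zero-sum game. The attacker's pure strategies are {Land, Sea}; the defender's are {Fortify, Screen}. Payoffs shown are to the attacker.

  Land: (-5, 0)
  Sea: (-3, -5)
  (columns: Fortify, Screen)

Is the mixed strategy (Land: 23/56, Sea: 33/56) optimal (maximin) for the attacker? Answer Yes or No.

Against Fortify this mix gives (23/56)·(-5) + (33/56)·(-3) = -107/28.
Against Screen this mix gives (23/56)·0 + (33/56)·(-5) = -165/56.
The defender will play Fortify, holding the attacker to -107/28. Shifting weight toward the row that does better against Fortify would raise this floor (the equalizing mix achieves -25/7 against both Fortify and Screen), so the proposed strategy is not optimal.

No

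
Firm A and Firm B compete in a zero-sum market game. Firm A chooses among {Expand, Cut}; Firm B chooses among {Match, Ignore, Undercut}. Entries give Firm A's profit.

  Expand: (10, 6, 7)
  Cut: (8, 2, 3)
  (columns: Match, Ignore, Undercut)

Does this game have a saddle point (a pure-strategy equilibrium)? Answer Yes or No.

Row minima: Expand → 6, Cut → 2; maximin = 6.
Column maxima: Match → 10, Ignore → 6, Undercut → 7; minimax = 6.
maximin = minimax = 6, so a saddle point exists.

Yes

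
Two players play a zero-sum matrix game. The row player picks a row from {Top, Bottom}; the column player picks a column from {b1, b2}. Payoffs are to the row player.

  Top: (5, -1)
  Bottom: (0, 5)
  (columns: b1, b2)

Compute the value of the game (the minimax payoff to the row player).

25/11

Row minima: Top → -1, Bottom → 0; maximin = 0.
Column maxima: b1 → 5, b2 → 5; minimax = 5.
0 ≠ 5, so there is no saddle point; optimal play is mixed.
Let the row player play Top with probability p. Expected payoff against b1: 5p + 0(1−p) = 5p; against b2: (-1)p + 5(1−p) = −6p + 5.
Setting these equal: 5p = −6p + 5 ⇒ 11p = 5 ⇒ p = 5/11, and the value is (5)·(5/11) = 25/11.
For the column player: with q = P(b1), equating Top's and Bottom's payoffs gives 6q − 1 = −5q + 5 ⇒ q = 6/11.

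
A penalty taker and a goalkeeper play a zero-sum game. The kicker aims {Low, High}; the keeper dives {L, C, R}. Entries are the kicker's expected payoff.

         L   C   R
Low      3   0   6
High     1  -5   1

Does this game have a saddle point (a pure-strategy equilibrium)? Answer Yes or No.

Row minima: Low → 0, High → -5; maximin = 0.
Column maxima: L → 3, C → 0, R → 6; minimax = 0.
maximin = minimax = 0, so a saddle point exists.

Yes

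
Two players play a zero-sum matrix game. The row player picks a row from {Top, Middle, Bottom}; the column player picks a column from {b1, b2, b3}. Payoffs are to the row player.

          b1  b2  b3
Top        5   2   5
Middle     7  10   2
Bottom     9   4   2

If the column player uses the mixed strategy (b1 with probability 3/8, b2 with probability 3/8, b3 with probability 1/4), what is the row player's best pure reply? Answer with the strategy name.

Expected payoff of Top: (3/8)·5 + (3/8)·2 + (1/4)·5 = 31/8.
Expected payoff of Middle: (3/8)·7 + (3/8)·10 + (1/4)·2 = 55/8.
Expected payoff of Bottom: (3/8)·9 + (3/8)·4 + (1/4)·2 = 43/8.
The largest is 55/8, so the row player's best response is Middle.

Middle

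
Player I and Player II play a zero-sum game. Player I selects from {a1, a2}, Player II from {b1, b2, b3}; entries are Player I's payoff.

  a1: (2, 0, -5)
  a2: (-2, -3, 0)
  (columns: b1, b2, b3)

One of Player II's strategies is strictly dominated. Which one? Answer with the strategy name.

b2 holds Player I's payoff strictly below b1 in every row: 0 < 2, -3 < -2.
So b1 is strictly dominated for Player II.

b1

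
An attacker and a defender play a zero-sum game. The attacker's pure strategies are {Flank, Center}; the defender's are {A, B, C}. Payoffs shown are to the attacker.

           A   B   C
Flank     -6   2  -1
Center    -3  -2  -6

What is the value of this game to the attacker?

-33/8

Row minima: Flank → -6, Center → -6; maximin = -6.
Column maxima: A → -3, B → 2, C → -1; minimax = -3.
-6 ≠ -3, so there is no saddle point; optimal play is mixed.
B is strictly dominated by A (it gives the attacker strictly more in every row), so the defender never plays it.
On the remaining 2×2 (Flank, Center vs A, C):
Let the attacker play Flank with probability p. Expected payoff against A: (-6)p + (-3)(1−p) = −3p − 3; against C: (-1)p + (-6)(1−p) = 5p − 6.
Setting these equal: −3p − 3 = 5p − 6 ⇒ −8p = -3 ⇒ p = 3/8, and the value is (-3)·(3/8) − 3 = -33/8.
For the defender: with q = P(A), equating Flank's and Center's payoffs gives −5q − 1 = 3q − 6 ⇒ q = 5/8.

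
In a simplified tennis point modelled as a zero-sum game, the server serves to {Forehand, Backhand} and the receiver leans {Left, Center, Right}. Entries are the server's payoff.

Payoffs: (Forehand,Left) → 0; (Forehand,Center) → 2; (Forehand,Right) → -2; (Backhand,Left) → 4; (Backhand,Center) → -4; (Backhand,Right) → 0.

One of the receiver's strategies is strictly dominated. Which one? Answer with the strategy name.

Right holds the server's payoff strictly below Left in every row: -2 < 0, 0 < 4.
So Left is strictly dominated for the receiver.

Left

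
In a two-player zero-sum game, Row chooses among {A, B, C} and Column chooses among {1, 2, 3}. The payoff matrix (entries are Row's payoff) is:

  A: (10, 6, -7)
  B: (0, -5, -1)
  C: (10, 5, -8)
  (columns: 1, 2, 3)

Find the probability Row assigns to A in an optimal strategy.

4/17

Row minima: A → -7, B → -5, C → -8; maximin = -5.
Column maxima: 1 → 10, 2 → 6, 3 → -1; minimax = -1.
-5 ≠ -1, so there is no saddle point; optimal play is mixed.
1 is strictly dominated by 2 (it gives Row strictly more in every row), so Column never plays it.
With 1 eliminated, C is strictly dominated by A (A gives Row strictly more in every remaining column), so Row never plays it.
On the remaining 2×2 (A, B vs 2, 3):
Let Row play A with probability p. Expected payoff against 2: 6p + (-5)(1−p) = 11p − 5; against 3: (-7)p + (-1)(1−p) = −6p − 1.
Setting these equal: 11p − 5 = −6p − 1 ⇒ 17p = 4 ⇒ p = 4/17, and the value is (11)·(4/17) − 5 = -41/17.
For Column: with q = P(2), equating A's and B's payoffs gives 13q − 7 = −4q − 1 ⇒ q = 6/17.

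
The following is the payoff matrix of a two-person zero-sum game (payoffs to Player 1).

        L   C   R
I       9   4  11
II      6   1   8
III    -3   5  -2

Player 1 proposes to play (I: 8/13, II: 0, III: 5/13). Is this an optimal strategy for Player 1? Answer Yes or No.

Yes

Against L this mix gives (8/13)·9 + (5/13)·(-3) = 57/13.
Against C this mix gives (8/13)·4 + (5/13)·5 = 57/13.
Against R this mix gives (8/13)·11 + (5/13)·(-2) = 6.
All of Player 2's active replies (L, C) yield 57/13, and no column does worse for Player 1. The mix makes Player 2 indifferent and guarantees 57/13, so it is optimal.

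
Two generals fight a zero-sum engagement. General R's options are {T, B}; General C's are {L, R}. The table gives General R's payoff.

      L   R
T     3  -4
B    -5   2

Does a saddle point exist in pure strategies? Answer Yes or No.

No

Row minima: T → -4, B → -5; maximin = -4.
Column maxima: L → 3, R → 2; minimax = 2.
-4 ≠ 2, so no pure-strategy equilibrium exists.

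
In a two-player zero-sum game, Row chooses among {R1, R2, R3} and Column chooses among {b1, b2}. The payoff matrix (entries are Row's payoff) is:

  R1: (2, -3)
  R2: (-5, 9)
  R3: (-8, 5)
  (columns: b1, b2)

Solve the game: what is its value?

3/19

Row minima: R1 → -3, R2 → -5, R3 → -8; maximin = -3.
Column maxima: b1 → 2, b2 → 9; minimax = 2.
-3 ≠ 2, so there is no saddle point; optimal play is mixed.
R3 is strictly dominated by R2, so Row never plays it.
On the remaining 2×2 (R1, R2 vs b1, b2):
Let Row play R1 with probability p. Expected payoff against b1: 2p + (-5)(1−p) = 7p − 5; against b2: (-3)p + 9(1−p) = −12p + 9.
Setting these equal: 7p − 5 = −12p + 9 ⇒ 19p = 14 ⇒ p = 14/19, and the value is (7)·(14/19) − 5 = 3/19.
For Column: with q = P(b1), equating R1's and R2's payoffs gives 5q − 3 = −14q + 9 ⇒ q = 12/19.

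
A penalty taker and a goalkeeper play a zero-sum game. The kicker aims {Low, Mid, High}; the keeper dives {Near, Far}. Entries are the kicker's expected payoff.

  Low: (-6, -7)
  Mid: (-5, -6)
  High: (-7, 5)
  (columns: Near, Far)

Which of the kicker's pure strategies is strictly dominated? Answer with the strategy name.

Low

Mid gives a strictly higher payoff than Low against every column: -5 > -6, -6 > -7.
So Low is strictly dominated and the kicker never plays it.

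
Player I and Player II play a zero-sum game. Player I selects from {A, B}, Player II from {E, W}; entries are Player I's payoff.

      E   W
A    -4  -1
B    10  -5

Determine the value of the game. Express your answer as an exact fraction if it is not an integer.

-5/3

Row minima: A → -4, B → -5; maximin = -4.
Column maxima: E → 10, W → -1; minimax = -1.
-4 ≠ -1, so there is no saddle point; optimal play is mixed.
Let Player I play A with probability p. Expected payoff against E: (-4)p + 10(1−p) = −14p + 10; against W: (-1)p + (-5)(1−p) = 4p − 5.
Setting these equal: −14p + 10 = 4p − 5 ⇒ −18p = -15 ⇒ p = 5/6, and the value is (-14)·(5/6) + 10 = -5/3.
For Player II: with q = P(E), equating A's and B's payoffs gives −3q − 1 = 15q − 5 ⇒ q = 2/9.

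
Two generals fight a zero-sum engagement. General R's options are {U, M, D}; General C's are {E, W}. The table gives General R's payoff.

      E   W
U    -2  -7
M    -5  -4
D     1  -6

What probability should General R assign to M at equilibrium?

Row minima: U → -7, M → -5, D → -6; maximin = -5.
Column maxima: E → 1, W → -4; minimax = -4.
-5 ≠ -4, so there is no saddle point; optimal play is mixed.
U is strictly dominated by D, so General R never plays it.
On the remaining 2×2 (M, D vs E, W):
Let General R play M with probability p. Expected payoff against E: (-5)p + 1(1−p) = −6p + 1; against W: (-4)p + (-6)(1−p) = 2p − 6.
Setting these equal: −6p + 1 = 2p − 6 ⇒ −8p = -7 ⇒ p = 7/8, and the value is (-6)·(7/8) + 1 = -17/4.
For General C: with q = P(E), equating M's and D's payoffs gives −q − 4 = 7q − 6 ⇒ q = 1/4.

7/8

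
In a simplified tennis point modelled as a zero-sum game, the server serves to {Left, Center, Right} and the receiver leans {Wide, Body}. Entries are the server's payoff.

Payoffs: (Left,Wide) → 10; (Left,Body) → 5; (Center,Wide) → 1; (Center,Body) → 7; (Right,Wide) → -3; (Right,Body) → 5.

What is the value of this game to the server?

65/11

Row minima: Left → 5, Center → 1, Right → -3; maximin = 5.
Column maxima: Wide → 10, Body → 7; minimax = 7.
5 ≠ 7, so there is no saddle point; optimal play is mixed.
Right is strictly dominated by Center, so the server never plays it.
On the remaining 2×2 (Left, Center vs Wide, Body):
Let the server play Left with probability p. Expected payoff against Wide: 10p + 1(1−p) = 9p + 1; against Body: 5p + 7(1−p) = −2p + 7.
Setting these equal: 9p + 1 = −2p + 7 ⇒ 11p = 6 ⇒ p = 6/11, and the value is (9)·(6/11) + 1 = 65/11.
For the receiver: with q = P(Wide), equating Left's and Center's payoffs gives 5q + 5 = −6q + 7 ⇒ q = 2/11.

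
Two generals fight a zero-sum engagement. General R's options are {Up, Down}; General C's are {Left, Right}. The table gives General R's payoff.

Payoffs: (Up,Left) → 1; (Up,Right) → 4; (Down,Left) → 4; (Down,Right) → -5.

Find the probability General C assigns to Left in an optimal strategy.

Row minima: Up → 1, Down → -5; maximin = 1.
Column maxima: Left → 4, Right → 4; minimax = 4.
1 ≠ 4, so there is no saddle point; optimal play is mixed.
Let General R play Up with probability p. Expected payoff against Left: 1p + 4(1−p) = −3p + 4; against Right: 4p + (-5)(1−p) = 9p − 5.
Setting these equal: −3p + 4 = 9p − 5 ⇒ −12p = -9 ⇒ p = 3/4, and the value is (-3)·(3/4) + 4 = 7/4.
For General C: with q = P(Left), equating Up's and Down's payoffs gives −3q + 4 = 9q − 5 ⇒ q = 3/4.

3/4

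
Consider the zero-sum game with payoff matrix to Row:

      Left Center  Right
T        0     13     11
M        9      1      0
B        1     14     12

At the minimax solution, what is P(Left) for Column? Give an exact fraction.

Row minima: T → 0, M → 0, B → 1; maximin = 1.
Column maxima: Left → 9, Center → 14, Right → 12; minimax = 9.
1 ≠ 9, so there is no saddle point; optimal play is mixed.
T is strictly dominated by B, so Row never plays it.
Center is strictly dominated by Right (it gives Row strictly more in every row), so Column never plays it.
On the remaining 2×2 (M, B vs Left, Right):
Let Row play M with probability p. Expected payoff against Left: 9p + 1(1−p) = 8p + 1; against Right: 0p + 12(1−p) = −12p + 12.
Setting these equal: 8p + 1 = −12p + 12 ⇒ 20p = 11 ⇒ p = 11/20, and the value is (8)·(11/20) + 1 = 27/5.
For Column: with q = P(Left), equating M's and B's payoffs gives 9q = −11q + 12 ⇒ q = 3/5.

3/5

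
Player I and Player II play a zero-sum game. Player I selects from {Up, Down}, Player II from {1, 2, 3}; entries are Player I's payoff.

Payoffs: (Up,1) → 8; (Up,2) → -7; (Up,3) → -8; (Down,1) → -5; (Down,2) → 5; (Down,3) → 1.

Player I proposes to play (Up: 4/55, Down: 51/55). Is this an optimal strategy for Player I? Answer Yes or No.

Against 1 this mix gives (4/55)·8 + (51/55)·(-5) = -223/55.
Against 2 this mix gives (4/55)·(-7) + (51/55)·5 = 227/55.
Against 3 this mix gives (4/55)·(-8) + (51/55)·1 = 19/55.
Player II will play 1, holding Player I to -223/55. Shifting weight toward the row that does better against 1 would raise this floor (the equalizing mix achieves -16/11 against both 1 and 3), so the proposed strategy is not optimal.

No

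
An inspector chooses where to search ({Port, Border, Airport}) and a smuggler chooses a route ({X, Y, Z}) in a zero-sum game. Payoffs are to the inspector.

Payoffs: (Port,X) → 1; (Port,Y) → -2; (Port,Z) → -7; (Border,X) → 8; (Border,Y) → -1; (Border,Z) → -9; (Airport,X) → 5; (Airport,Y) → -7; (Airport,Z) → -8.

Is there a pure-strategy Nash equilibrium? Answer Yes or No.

Row minima: Port → -7, Border → -9, Airport → -8; maximin = -7.
Column maxima: X → 8, Y → -1, Z → -7; minimax = -7.
maximin = minimax = -7, so a saddle point exists.

Yes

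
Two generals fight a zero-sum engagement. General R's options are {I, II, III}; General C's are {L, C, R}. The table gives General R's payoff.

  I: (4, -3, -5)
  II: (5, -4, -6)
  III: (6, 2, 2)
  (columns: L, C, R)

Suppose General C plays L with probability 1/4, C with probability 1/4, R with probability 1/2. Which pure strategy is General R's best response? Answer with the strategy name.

III

Expected payoff of I: (1/4)·4 + (1/4)·(-3) + (1/2)·(-5) = -9/4.
Expected payoff of II: (1/4)·5 + (1/4)·(-4) + (1/2)·(-6) = -11/4.
Expected payoff of III: (1/4)·6 + (1/4)·2 + (1/2)·2 = 3.
The largest is 3, so General R's best response is III.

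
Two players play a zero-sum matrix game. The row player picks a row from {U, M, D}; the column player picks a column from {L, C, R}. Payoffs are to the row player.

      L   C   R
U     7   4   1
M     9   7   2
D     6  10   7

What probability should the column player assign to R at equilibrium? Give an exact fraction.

3/8

Row minima: U → 1, M → 2, D → 6; maximin = 6.
Column maxima: L → 9, C → 10, R → 7; minimax = 7.
6 ≠ 7, so there is no saddle point; optimal play is mixed.
U is strictly dominated by M, so the row player never plays it.
C is strictly dominated by R (it gives the row player strictly more in every row), so the column player never plays it.
On the remaining 2×2 (M, D vs L, R):
Let the row player play M with probability p. Expected payoff against L: 9p + 6(1−p) = 3p + 6; against R: 2p + 7(1−p) = −5p + 7.
Setting these equal: 3p + 6 = −5p + 7 ⇒ 8p = 1 ⇒ p = 1/8, and the value is (3)·(1/8) + 6 = 51/8.
For the column player: with q = P(L), equating M's and D's payoffs gives 7q + 2 = −q + 7 ⇒ q = 5/8.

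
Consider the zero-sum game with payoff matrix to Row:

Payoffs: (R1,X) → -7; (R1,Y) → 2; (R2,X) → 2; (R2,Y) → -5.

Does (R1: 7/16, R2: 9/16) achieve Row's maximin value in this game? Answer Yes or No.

Yes

Against X this mix gives (7/16)·(-7) + (9/16)·2 = -31/16.
Against Y this mix gives (7/16)·2 + (9/16)·(-5) = -31/16.
All of Column's active replies (X, Y) yield -31/16, and no column does worse for Row. The mix makes Column indifferent and guarantees -31/16, so it is optimal.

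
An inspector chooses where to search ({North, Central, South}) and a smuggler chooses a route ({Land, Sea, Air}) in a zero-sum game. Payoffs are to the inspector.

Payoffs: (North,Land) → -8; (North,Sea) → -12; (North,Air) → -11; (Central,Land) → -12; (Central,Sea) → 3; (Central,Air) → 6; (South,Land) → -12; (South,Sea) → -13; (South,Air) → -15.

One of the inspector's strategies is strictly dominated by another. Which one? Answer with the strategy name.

North gives a strictly higher payoff than South against every column: -8 > -12, -12 > -13, -11 > -15.
So South is strictly dominated and the inspector never plays it.

South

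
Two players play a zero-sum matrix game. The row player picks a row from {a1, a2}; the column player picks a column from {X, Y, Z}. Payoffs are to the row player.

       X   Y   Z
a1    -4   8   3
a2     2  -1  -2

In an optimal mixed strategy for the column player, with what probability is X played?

Row minima: a1 → -4, a2 → -2; maximin = -2.
Column maxima: X → 2, Y → 8, Z → 3; minimax = 2.
-2 ≠ 2, so there is no saddle point; optimal play is mixed.
Y is strictly dominated by Z (it gives the row player strictly more in every row), so the column player never plays it.
On the remaining 2×2 (a1, a2 vs X, Z):
Let the row player play a1 with probability p. Expected payoff against X: (-4)p + 2(1−p) = −6p + 2; against Z: 3p + (-2)(1−p) = 5p − 2.
Setting these equal: −6p + 2 = 5p − 2 ⇒ −11p = -4 ⇒ p = 4/11, and the value is (-6)·(4/11) + 2 = -2/11.
For the column player: with q = P(X), equating a1's and a2's payoffs gives −7q + 3 = 4q − 2 ⇒ q = 5/11.

5/11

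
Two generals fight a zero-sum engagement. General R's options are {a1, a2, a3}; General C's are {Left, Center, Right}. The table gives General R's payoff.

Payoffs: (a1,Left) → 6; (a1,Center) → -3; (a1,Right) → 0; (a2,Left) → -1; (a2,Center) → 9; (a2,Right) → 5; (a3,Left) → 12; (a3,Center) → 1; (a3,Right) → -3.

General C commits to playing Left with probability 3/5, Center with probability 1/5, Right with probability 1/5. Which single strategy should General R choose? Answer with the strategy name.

Expected payoff of a1: (3/5)·6 + (1/5)·(-3) + (1/5)·0 = 3.
Expected payoff of a2: (3/5)·(-1) + (1/5)·9 + (1/5)·5 = 11/5.
Expected payoff of a3: (3/5)·12 + (1/5)·1 + (1/5)·(-3) = 34/5.
The largest is 34/5, so General R's best response is a3.

a3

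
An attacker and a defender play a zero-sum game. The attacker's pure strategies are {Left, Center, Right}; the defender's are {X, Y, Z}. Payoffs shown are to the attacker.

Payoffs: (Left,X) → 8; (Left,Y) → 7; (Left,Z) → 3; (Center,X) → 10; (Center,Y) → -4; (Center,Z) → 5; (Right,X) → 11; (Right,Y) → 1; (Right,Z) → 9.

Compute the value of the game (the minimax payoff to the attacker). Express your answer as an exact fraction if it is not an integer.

5

Row minima: Left → 3, Center → -4, Right → 1; maximin = 3.
Column maxima: X → 11, Y → 7, Z → 9; minimax = 7.
3 ≠ 7, so there is no saddle point; optimal play is mixed.
Center is strictly dominated by Right, so the attacker never plays it.
X is strictly dominated by Y (it gives the attacker strictly more in every row), so the defender never plays it.
On the remaining 2×2 (Left, Right vs Y, Z):
Let the attacker play Left with probability p. Expected payoff against Y: 7p + 1(1−p) = 6p + 1; against Z: 3p + 9(1−p) = −6p + 9.
Setting these equal: 6p + 1 = −6p + 9 ⇒ 12p = 8 ⇒ p = 2/3, and the value is (6)·(2/3) + 1 = 5.
For the defender: with q = P(Y), equating Left's and Right's payoffs gives 4q + 3 = −8q + 9 ⇒ q = 1/2.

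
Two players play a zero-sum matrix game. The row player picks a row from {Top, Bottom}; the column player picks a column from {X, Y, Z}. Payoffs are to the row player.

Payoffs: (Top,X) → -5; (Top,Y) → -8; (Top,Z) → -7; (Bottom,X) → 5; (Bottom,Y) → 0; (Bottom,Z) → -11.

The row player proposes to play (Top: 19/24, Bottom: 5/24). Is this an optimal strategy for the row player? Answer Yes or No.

No

Against X this mix gives (19/24)·(-5) + (5/24)·5 = -35/12.
Against Y this mix gives (19/24)·(-8) + (5/24)·0 = -19/3.
Against Z this mix gives (19/24)·(-7) + (5/24)·(-11) = -47/6.
The column player will play Z, holding the row player to -47/6. Shifting weight toward the row that does better against Z would raise this floor (the equalizing mix achieves -22/3 against both Z and Y), so the proposed strategy is not optimal.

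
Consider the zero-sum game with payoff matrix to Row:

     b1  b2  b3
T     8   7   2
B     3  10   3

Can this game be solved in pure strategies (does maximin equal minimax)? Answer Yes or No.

Row minima: T → 2, B → 3; maximin = 3.
Column maxima: b1 → 8, b2 → 10, b3 → 3; minimax = 3.
maximin = minimax = 3, so a saddle point exists.

Yes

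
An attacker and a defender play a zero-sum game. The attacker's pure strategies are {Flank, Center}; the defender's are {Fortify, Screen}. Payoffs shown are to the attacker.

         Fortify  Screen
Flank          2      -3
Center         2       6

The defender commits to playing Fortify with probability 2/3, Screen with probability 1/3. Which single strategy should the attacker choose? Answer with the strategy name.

Center

Expected payoff of Flank: (2/3)·2 + (1/3)·(-3) = 1/3.
Expected payoff of Center: (2/3)·2 + (1/3)·6 = 10/3.
The largest is 10/3, so the attacker's best response is Center.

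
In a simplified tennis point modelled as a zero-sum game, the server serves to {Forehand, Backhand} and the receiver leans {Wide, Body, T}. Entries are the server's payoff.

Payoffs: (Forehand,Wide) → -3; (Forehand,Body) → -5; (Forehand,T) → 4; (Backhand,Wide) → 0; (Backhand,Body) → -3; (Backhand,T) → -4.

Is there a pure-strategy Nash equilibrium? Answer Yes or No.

Row minima: Forehand → -5, Backhand → -4; maximin = -4.
Column maxima: Wide → 0, Body → -3, T → 4; minimax = -3.
-4 ≠ -3, so no pure-strategy equilibrium exists.

No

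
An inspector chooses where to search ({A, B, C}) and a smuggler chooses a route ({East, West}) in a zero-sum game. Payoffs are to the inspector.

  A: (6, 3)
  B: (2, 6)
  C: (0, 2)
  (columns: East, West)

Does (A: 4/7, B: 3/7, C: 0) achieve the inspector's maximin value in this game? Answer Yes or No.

Against East this mix gives (4/7)·6 + (3/7)·2 = 30/7.
Against West this mix gives (4/7)·3 + (3/7)·6 = 30/7.
All of the smuggler's active replies (East, West) yield 30/7, and no column does worse for the inspector. The mix makes the smuggler indifferent and guarantees 30/7, so it is optimal.

Yes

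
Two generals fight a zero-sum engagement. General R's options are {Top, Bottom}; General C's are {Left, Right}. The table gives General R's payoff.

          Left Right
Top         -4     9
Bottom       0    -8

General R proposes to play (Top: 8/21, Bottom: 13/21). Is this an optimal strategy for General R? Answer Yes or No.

Against Left this mix gives (8/21)·(-4) + (13/21)·0 = -32/21.
Against Right this mix gives (8/21)·9 + (13/21)·(-8) = -32/21.
All of General C's active replies (Left, Right) yield -32/21, and no column does worse for General R. The mix makes General C indifferent and guarantees -32/21, so it is optimal.

Yes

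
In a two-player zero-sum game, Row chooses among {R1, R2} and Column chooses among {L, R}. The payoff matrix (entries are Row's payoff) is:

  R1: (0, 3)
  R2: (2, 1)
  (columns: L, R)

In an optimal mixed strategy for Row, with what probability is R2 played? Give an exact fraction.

Row minima: R1 → 0, R2 → 1; maximin = 1.
Column maxima: L → 2, R → 3; minimax = 2.
1 ≠ 2, so there is no saddle point; optimal play is mixed.
Let Row play R1 with probability p. Expected payoff against L: 0p + 2(1−p) = −2p + 2; against R: 3p + 1(1−p) = 2p + 1.
Setting these equal: −2p + 2 = 2p + 1 ⇒ −4p = -1 ⇒ p = 1/4, and the value is (-2)·(1/4) + 2 = 3/2.
For Column: with q = P(L), equating R1's and R2's payoffs gives −3q + 3 = q + 1 ⇒ q = 1/2.

3/4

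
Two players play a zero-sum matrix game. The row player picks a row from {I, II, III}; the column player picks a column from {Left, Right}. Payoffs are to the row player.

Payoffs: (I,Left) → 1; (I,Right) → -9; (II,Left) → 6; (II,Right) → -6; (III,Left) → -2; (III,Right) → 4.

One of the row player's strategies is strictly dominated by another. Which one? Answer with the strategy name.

II gives a strictly higher payoff than I against every column: 6 > 1, -6 > -9.
So I is strictly dominated and the row player never plays it.

I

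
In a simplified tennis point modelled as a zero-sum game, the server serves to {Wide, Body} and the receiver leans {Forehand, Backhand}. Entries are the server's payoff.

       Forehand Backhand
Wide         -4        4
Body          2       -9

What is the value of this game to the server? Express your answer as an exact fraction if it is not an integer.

Row minima: Wide → -4, Body → -9; maximin = -4.
Column maxima: Forehand → 2, Backhand → 4; minimax = 2.
-4 ≠ 2, so there is no saddle point; optimal play is mixed.
Let the server play Wide with probability p. Expected payoff against Forehand: (-4)p + 2(1−p) = −6p + 2; against Backhand: 4p + (-9)(1−p) = 13p − 9.
Setting these equal: −6p + 2 = 13p − 9 ⇒ −19p = -11 ⇒ p = 11/19, and the value is (-6)·(11/19) + 2 = -28/19.
For the receiver: with q = P(Forehand), equating Wide's and Body's payoffs gives −8q + 4 = 11q − 9 ⇒ q = 13/19.

-28/19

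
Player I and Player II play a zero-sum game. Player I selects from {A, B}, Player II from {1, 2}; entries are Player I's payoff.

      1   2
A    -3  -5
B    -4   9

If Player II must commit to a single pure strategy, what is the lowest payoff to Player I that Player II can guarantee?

-3

Column maxima: 1 → -3, 2 → 9.
The smallest of these is -3.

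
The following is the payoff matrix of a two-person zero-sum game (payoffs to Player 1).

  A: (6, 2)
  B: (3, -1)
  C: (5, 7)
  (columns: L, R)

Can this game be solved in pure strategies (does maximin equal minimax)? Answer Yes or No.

No

Row minima: A → 2, B → -1, C → 5; maximin = 5.
Column maxima: L → 6, R → 7; minimax = 6.
5 ≠ 6, so no pure-strategy equilibrium exists.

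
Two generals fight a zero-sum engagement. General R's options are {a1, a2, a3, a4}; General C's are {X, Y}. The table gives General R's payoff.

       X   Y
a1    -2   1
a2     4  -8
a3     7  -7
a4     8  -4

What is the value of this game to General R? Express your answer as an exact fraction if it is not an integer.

0

Row minima: a1 → -2, a2 → -8, a3 → -7, a4 → -4; maximin = -2.
Column maxima: X → 8, Y → 1; minimax = 1.
-2 ≠ 1, so there is no saddle point; optimal play is mixed.
a2 is strictly dominated by a3, so General R never plays it.
a3 is strictly dominated by a4, so General R never plays it.
On the remaining 2×2 (a1, a4 vs X, Y):
Let General R play a1 with probability p. Expected payoff against X: (-2)p + 8(1−p) = −10p + 8; against Y: 1p + (-4)(1−p) = 5p − 4.
Setting these equal: −10p + 8 = 5p − 4 ⇒ −15p = -12 ⇒ p = 4/5, and the value is (-10)·(4/5) + 8 = 0.
For General C: with q = P(X), equating a1's and a4's payoffs gives −3q + 1 = 12q − 4 ⇒ q = 1/3.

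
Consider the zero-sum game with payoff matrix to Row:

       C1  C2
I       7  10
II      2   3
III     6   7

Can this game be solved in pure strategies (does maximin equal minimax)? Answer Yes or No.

Yes

Row minima: I → 7, II → 2, III → 6; maximin = 7.
Column maxima: C1 → 7, C2 → 10; minimax = 7.
maximin = minimax = 7, so a saddle point exists.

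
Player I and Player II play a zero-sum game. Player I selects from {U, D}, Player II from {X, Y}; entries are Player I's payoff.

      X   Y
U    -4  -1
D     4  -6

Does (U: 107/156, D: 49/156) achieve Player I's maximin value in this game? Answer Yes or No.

No

Against X this mix gives (107/156)·(-4) + (49/156)·4 = -58/39.
Against Y this mix gives (107/156)·(-1) + (49/156)·(-6) = -401/156.
Player II will play Y, holding Player I to -401/156. Shifting weight toward the row that does better against Y would raise this floor (the equalizing mix achieves -28/13 against both Y and X), so the proposed strategy is not optimal.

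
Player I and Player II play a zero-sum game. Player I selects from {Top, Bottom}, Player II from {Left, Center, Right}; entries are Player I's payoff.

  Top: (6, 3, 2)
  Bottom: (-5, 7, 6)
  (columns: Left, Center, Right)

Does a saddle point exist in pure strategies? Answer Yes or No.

No

Row minima: Top → 2, Bottom → -5; maximin = 2.
Column maxima: Left → 6, Center → 7, Right → 6; minimax = 6.
2 ≠ 6, so no pure-strategy equilibrium exists.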